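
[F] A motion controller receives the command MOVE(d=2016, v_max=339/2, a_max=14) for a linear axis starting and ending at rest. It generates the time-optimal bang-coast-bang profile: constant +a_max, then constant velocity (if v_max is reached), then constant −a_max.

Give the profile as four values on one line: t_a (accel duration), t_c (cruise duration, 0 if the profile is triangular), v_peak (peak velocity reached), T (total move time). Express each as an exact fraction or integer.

v_max²/a_max = (339/2)²/14 = 114921/56
2016 < 114921/56 so t_c = 0
v_peak = √(2016·14) = √28224 = 168
t_a = 168/14 = 12; t_c = 0
T = 2·12 = 24

t_a=12 t_c=0 v_peak=168 T=24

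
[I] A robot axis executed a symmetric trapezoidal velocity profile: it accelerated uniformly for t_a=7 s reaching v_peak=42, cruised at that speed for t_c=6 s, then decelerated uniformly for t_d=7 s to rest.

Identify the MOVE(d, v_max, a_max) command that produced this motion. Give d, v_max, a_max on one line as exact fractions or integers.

d=546 v_max=42 a_max=6

a_max = 42/7 = 6
d_a = ½·42·7 = 147; d_c = 42·6 = 252
d = 2·147 + 252 = 546
t_c = 6 > 0 so v_max = 42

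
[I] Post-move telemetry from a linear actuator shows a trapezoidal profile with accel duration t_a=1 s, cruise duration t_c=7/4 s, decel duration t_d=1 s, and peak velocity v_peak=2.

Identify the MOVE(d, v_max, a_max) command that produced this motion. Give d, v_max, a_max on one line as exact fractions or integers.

d=11/2 v_max=2 a_max=2

a_max = 2/1 = 2
d_a = ½·2·1 = 1; d_c = 2·7/4 = 7/2
d = 2·1 + 7/2 = 11/2
t_c = 7/4 > 0 → v_max = v_peak = 2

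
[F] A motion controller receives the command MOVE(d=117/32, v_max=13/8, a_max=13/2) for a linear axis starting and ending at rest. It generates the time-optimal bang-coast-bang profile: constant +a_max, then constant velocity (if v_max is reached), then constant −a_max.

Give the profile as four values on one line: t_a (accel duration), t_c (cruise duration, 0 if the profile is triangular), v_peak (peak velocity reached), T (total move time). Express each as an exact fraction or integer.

t_a=1/4 t_c=2 v_peak=13/8 T=5/2

v_max²/a_max = (13/8)²/(13/2) = 13/32
117/32 ≥ 13/32 ⇒ cruise phase
t_a = (13/8)/(13/2) = 1/4; v_peak = 13/8
d_cruise = 117/32 − 13/32 = 13/4; t_c = (13/4)/(13/8) = 2
T = 2·1/4 + 2 = 5/2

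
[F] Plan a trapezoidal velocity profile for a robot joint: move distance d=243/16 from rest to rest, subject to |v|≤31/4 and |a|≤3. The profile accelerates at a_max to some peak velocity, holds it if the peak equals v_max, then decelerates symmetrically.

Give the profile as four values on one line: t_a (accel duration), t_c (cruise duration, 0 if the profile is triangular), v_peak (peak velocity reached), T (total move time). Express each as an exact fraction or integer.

t_a=9/4 t_c=0 v_peak=27/4 T=9/2

(v_max)²/a_max = (31/4)²/3 = 961/48
243/16 < 961/48 → triangular
v_peak = √(243/16·3) = √(729/16) = 27/4
t_a = (27/4)/3 = 9/4; t_c = 0
T = 2·9/4 = 9/2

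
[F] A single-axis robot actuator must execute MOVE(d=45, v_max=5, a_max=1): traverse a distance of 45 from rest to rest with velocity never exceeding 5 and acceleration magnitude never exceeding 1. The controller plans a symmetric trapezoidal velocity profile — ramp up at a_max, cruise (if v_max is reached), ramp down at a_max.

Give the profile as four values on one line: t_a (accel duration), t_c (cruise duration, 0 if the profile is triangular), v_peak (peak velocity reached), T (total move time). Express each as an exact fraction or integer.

t_a=5 t_c=4 v_peak=5 T=14

vₘ²/aₘ = 5²/1 = 25
45 ≥ 25 → trapezoidal
t_a = 5/1 = 5; v_peak = 5
d_cruise = 45 − 25 = 20; t_c = 20/5 = 4
T = 2·5 + 4 = 14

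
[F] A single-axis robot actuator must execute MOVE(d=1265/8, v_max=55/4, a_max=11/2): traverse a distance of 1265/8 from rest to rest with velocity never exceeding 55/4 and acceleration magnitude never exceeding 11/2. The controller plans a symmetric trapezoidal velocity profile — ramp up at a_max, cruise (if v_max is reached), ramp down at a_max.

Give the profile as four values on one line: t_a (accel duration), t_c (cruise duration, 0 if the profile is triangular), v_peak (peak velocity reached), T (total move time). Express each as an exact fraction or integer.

vₘ²/aₘ = (55/4)²/(11/2) = 275/8
1265/8 ≥ 275/8 ⇒ cruise phase
t_a = (55/4)/(11/2) = 5/2; v_peak = 55/4
d_cruise = 1265/8 − 275/8 = 495/4; t_c = (495/4)/(55/4) = 9
T = 2·5/2 + 9 = 14

t_a=5/2 t_c=9 v_peak=55/4 T=14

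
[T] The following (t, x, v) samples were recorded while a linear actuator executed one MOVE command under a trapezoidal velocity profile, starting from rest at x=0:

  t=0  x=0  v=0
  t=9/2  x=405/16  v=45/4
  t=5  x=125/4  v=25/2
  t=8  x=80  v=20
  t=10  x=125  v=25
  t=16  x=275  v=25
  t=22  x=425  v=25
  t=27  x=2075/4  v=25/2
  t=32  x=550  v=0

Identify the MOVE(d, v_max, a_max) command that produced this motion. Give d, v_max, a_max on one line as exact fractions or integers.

d=550 v_max=25 a_max=5/2

final state: t=32, x=550, v=0 → d = 550
a_max = (45/4−0)/(9/2−0) = 5/2
max v = 25 over t∈[10,22] → v_max = 25
check: 25·(10+12) = 550 ✓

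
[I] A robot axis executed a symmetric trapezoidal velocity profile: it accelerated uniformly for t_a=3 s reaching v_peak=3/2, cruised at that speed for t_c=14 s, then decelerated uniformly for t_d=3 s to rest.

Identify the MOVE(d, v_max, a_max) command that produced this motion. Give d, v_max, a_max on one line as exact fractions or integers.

a_max = (3/2)/3 = 1/2
d_a = ½·3/2·3 = 9/4; d_c = 3/2·14 = 21
d = 2·9/4 + 21 = 51/2
t_c = 14 > 0 ⇒ limit active, v_max = 3/2

d=51/2 v_max=3/2 a_max=1/2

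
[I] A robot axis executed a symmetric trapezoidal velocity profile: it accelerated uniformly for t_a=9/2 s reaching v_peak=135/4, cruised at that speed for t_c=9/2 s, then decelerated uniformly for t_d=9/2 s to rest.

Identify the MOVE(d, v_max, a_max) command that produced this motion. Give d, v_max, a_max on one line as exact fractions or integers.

a_max = (135/4)/(9/2) = 15/2
d_a = ½·135/4·9/2 = 1215/16; d_c = 135/4·9/2 = 1215/8
d = 2·1215/16 + 1215/8 = 1215/4
t_c = 9/2 > 0 ⇒ limit active, v_max = 135/4

d=1215/4 v_max=135/4 a_max=15/2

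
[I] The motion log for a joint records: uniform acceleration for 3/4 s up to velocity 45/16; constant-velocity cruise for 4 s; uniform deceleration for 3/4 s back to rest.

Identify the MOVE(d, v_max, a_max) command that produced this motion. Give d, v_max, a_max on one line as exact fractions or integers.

d=855/64 v_max=45/16 a_max=15/4

a_max = (45/16)/(3/4) = 15/4
d_a = ½·45/16·3/4 = 135/128; d_c = 45/16·4 = 45/4
d = 2·135/128 + 45/4 = 855/64
t_c = 4 > 0 ⇒ limit active, v_max = 45/16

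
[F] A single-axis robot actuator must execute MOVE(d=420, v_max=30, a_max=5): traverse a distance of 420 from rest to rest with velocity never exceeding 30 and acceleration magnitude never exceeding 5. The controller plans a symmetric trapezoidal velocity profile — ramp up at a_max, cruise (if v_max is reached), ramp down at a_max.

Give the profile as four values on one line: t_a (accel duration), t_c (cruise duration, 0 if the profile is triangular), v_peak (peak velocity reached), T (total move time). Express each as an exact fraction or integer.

vₘ²/aₘ = 30²/5 = 180
420 ≥ 180 so v_max reached
t_a = 30/5 = 6; v_peak = 30
d_cruise = 420 − 180 = 240; t_c = 240/30 = 8
T = 2·6 + 8 = 20

t_a=6 t_c=8 v_peak=30 T=20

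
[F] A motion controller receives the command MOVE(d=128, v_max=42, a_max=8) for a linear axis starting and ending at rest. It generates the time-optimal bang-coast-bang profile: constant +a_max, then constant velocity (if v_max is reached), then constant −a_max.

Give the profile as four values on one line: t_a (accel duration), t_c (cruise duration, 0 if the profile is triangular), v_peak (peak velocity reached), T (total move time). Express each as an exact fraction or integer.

vₘ²/aₘ = 42²/8 = 441/2
128 < 441/2 ⇒ no cruise
v_peak = √(128·8) = √1024 = 32
t_a = 32/8 = 4; t_c = 0
T = 2·4 = 8

t_a=4 t_c=0 v_peak=32 T=8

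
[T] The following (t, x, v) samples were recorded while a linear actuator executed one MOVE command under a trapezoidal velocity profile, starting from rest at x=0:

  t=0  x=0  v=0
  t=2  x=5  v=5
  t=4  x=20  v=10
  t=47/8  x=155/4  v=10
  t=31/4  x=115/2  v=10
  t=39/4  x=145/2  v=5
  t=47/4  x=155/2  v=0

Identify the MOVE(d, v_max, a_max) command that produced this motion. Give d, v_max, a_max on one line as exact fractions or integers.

d=155/2 v_max=10 a_max=5/2

final state: t=47/4, x=155/2, v=0 → d = 155/2
a_max = (5−0)/(2−0) = 5/2
max v = 10 over t∈[4,31/4] → v_max = 10
check: 10·(4+15/4) = 155/2 ✓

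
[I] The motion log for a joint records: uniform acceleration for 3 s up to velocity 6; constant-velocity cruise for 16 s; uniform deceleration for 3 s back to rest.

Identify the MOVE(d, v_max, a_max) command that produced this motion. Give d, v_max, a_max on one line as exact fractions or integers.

a_max = 6/3 = 2
d_a = ½·6·3 = 9; d_c = 6·16 = 96
d = 2·9 + 96 = 114
t_c = 16 > 0 → v_max = v_peak = 6

d=114 v_max=6 a_max=2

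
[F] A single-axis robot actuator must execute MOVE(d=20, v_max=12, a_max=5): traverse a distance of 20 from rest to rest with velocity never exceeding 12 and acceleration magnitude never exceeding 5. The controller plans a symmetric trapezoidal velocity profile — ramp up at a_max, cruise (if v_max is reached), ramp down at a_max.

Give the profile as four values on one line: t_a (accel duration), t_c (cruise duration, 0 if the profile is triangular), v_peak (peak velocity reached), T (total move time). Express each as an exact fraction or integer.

t_a=2 t_c=0 v_peak=10 T=4

(v_max)²/a_max = 12²/5 = 144/5
20 < 144/5 so t_c = 0
v_peak = √(20·5) = √100 = 10
t_a = 10/5 = 2; t_c = 0
T = 2·2 = 4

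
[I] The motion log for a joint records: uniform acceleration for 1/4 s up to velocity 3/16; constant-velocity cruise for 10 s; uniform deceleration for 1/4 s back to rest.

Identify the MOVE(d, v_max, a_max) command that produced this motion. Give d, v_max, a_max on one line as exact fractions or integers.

d=123/64 v_max=3/16 a_max=3/4

a_max = (3/16)/(1/4) = 3/4
d_a = ½·3/16·1/4 = 3/128; d_c = 3/16·10 = 15/8
d = 2·3/128 + 15/8 = 123/64
t_c = 10 > 0 so v_max = 3/16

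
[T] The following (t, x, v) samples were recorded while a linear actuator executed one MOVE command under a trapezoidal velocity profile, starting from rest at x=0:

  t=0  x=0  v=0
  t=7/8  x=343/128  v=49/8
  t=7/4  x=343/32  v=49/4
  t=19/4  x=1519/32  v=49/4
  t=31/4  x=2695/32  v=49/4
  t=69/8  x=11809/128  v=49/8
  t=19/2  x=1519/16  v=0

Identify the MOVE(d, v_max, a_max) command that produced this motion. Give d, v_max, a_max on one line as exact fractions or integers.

final state: t=19/2, x=1519/16, v=0 → d = 1519/16
a_max = (49/8−0)/(7/8−0) = 7
max v = 49/4 over t∈[7/4,31/4] → v_max = 49/4
check: 49/4·(7/4+6) = 1519/16 ✓

d=1519/16 v_max=49/4 a_max=7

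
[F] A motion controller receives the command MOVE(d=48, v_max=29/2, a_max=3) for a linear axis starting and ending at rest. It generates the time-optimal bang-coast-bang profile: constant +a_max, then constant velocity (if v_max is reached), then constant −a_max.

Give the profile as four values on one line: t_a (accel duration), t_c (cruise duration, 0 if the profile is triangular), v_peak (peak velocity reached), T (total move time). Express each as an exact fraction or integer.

(v_max)²/a_max = (29/2)²/3 = 841/12
48 < 841/12 ⇒ no cruise
v_peak = √(48·3) = √144 = 12
t_a = 12/3 = 4; t_c = 0
T = 2·4 = 8

t_a=4 t_c=0 v_peak=12 T=8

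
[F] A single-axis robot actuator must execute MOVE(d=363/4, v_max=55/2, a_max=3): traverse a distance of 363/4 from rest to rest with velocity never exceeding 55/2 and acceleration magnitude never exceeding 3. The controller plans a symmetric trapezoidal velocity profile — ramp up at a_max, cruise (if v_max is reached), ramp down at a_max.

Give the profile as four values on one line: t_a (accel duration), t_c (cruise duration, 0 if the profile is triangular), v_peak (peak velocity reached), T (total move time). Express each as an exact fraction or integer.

t_a=11/2 t_c=0 v_peak=33/2 T=11

v_max²/a_max = (55/2)²/3 = 3025/12
363/4 < 3025/12 ⇒ no cruise
v_peak = √(363/4·3) = √(1089/4) = 33/2
t_a = (33/2)/3 = 11/2; t_c = 0
T = 2·11/2 = 11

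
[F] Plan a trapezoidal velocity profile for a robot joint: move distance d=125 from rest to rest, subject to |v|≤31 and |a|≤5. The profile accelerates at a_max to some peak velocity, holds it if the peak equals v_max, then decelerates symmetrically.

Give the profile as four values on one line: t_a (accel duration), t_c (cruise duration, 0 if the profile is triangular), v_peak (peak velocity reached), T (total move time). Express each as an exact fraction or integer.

t_a=5 t_c=0 v_peak=25 T=10

v_max²/a_max = 31²/5 = 961/5
125 < 961/5 ⇒ no cruise
v_peak = √(125·5) = √625 = 25
t_a = 25/5 = 5; t_c = 0
T = 2·5 = 10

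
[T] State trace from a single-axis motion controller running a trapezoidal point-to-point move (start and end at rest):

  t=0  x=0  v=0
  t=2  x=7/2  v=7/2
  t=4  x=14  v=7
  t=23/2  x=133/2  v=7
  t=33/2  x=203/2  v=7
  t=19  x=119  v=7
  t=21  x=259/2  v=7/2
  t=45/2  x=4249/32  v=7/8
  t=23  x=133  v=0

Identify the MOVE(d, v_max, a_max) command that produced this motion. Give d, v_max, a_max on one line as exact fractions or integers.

d=133 v_max=7 a_max=7/4

final state: t=23, x=133, v=0 → d = 133
a_max = (7/2−0)/(2−0) = 7/4
max v = 7 over t∈[4,19] → v_max = 7
check: 7·(4+15) = 133 ✓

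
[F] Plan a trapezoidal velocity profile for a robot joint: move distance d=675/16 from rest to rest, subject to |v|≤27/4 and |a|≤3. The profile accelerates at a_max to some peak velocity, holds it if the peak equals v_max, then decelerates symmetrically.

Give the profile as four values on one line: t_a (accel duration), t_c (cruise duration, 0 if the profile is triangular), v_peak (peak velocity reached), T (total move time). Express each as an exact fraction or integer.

vₘ²/aₘ = (27/4)²/3 = 243/16
675/16 ≥ 243/16 so v_max reached
t_a = (27/4)/3 = 9/4; v_peak = 27/4
d_cruise = 675/16 − 243/16 = 27; t_c = 27/(27/4) = 4
T = 2·9/4 + 4 = 17/2

t_a=9/4 t_c=4 v_peak=27/4 T=17/2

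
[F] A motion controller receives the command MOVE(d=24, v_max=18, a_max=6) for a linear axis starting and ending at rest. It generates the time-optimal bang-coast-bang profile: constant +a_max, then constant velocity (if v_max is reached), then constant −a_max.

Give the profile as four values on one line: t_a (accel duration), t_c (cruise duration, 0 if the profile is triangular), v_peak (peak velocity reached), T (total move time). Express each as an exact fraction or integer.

v_max²/a_max = 18²/6 = 54
24 < 54 so t_c = 0
v_peak = √(24·6) = √144 = 12
t_a = 12/6 = 2; t_c = 0
T = 2·2 = 4

t_a=2 t_c=0 v_peak=12 T=4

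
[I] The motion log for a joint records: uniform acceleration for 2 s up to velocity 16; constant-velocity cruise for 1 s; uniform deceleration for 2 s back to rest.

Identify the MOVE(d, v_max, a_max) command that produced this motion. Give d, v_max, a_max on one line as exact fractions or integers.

a_max = 16/2 = 8
d_a = ½·16·2 = 16; d_c = 16·1 = 16
d = 2·16 + 16 = 48
t_c = 1 > 0 ⇒ limit active, v_max = 16

d=48 v_max=16 a_max=8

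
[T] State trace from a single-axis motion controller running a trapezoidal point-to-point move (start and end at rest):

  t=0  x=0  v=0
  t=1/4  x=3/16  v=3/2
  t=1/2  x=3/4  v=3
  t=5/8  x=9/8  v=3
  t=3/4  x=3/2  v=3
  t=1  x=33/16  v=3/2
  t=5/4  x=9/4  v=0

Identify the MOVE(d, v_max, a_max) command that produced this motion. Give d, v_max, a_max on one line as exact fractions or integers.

d=9/4 v_max=3 a_max=6

final state: t=5/4, x=9/4, v=0 → d = 9/4
a_max = (3/2−0)/(1/4−0) = 6
max v = 3 over t∈[1/2,3/4] → v_max = 3
check: 3·(1/2+1/4) = 9/4 ✓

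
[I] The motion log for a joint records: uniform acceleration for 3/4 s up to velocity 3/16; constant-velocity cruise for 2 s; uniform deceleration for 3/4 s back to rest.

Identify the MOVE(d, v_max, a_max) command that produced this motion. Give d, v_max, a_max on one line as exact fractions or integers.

d=33/64 v_max=3/16 a_max=1/4

a_max = (3/16)/(3/4) = 1/4
d_a = ½·3/16·3/4 = 9/128; d_c = 3/16·2 = 3/8
d = 2·9/128 + 3/8 = 33/64
t_c = 2 > 0 ⇒ limit active, v_max = 3/16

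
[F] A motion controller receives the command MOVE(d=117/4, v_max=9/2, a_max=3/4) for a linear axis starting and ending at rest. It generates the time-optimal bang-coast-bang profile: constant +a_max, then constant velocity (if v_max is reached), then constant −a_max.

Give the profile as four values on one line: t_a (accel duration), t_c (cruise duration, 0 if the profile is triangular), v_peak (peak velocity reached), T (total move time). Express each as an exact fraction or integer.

v_max²/a_max = (9/2)²/(3/4) = 27
117/4 ≥ 27 → trapezoidal
t_a = (9/2)/(3/4) = 6; v_peak = 9/2
d_cruise = 117/4 − 27 = 9/4; t_c = (9/4)/(9/2) = 1/2
T = 2·6 + 1/2 = 25/2

t_a=6 t_c=1/2 v_peak=9/2 T=25/2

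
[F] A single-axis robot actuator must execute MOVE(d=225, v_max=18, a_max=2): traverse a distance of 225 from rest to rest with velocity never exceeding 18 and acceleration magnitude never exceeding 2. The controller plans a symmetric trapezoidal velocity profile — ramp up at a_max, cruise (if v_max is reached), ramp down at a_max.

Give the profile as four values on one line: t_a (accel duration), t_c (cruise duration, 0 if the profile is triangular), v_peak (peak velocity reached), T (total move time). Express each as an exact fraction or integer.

t_a=9 t_c=7/2 v_peak=18 T=43/2

v_max²/a_max = 18²/2 = 162
225 ≥ 162 → trapezoidal
t_a = 18/2 = 9; v_peak = 18
d_cruise = 225 − 162 = 63; t_c = 63/18 = 7/2
T = 2·9 + 7/2 = 43/2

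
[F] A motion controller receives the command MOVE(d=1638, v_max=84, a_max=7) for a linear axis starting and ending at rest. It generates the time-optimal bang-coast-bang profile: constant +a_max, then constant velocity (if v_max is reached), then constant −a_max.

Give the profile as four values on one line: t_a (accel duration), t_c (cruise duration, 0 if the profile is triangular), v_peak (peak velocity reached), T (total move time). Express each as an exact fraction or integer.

(v_max)²/a_max = 84²/7 = 1008
1638 ≥ 1008 so v_max reached
t_a = 84/7 = 12; v_peak = 84
d_cruise = 1638 − 1008 = 630; t_c = 630/84 = 15/2
T = 2·12 + 15/2 = 63/2

t_a=12 t_c=15/2 v_peak=84 T=63/2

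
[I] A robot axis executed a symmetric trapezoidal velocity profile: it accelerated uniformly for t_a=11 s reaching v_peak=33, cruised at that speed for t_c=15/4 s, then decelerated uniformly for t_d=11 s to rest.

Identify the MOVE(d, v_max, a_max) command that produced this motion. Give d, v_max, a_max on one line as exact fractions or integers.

a_max = 33/11 = 3
d_a = ½·33·11 = 363/2; d_c = 33·15/4 = 495/4
d = 2·363/2 + 495/4 = 1947/4
t_c = 15/4 > 0 → v_max = v_peak = 33

d=1947/4 v_max=33 a_max=3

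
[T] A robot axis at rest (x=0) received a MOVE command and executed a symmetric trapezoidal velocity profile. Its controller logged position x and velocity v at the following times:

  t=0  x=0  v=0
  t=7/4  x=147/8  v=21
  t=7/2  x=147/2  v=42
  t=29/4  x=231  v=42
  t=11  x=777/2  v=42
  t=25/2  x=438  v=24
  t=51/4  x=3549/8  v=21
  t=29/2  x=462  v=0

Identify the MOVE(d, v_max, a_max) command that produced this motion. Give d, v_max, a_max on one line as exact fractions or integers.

final state: t=29/2, x=462, v=0 → d = 462
a_max = (21−0)/(7/4−0) = 12
max v = 42 over t∈[7/2,11] → v_max = 42
check: 42·(7/2+15/2) = 462 ✓

d=462 v_max=42 a_max=12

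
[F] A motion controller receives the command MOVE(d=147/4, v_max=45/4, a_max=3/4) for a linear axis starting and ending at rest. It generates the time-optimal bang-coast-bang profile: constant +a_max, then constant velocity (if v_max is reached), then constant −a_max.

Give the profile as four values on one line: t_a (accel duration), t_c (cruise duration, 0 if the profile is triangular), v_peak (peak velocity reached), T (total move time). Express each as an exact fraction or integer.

t_a=7 t_c=0 v_peak=21/4 T=14

v_max²/a_max = (45/4)²/(3/4) = 675/4
147/4 < 675/4 → triangular
v_peak = √(147/4·3/4) = √(441/16) = 21/4
t_a = (21/4)/(3/4) = 7; t_c = 0
T = 2·7 = 14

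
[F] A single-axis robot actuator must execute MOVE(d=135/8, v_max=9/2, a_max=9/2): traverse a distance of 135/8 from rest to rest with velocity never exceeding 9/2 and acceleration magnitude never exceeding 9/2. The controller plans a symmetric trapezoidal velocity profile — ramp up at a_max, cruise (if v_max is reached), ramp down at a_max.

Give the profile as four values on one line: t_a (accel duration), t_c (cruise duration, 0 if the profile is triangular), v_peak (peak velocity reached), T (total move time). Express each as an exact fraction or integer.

v_max²/a_max = (9/2)²/(9/2) = 9/2
135/8 ≥ 9/2 → trapezoidal
t_a = (9/2)/(9/2) = 1; v_peak = 9/2
d_cruise = 135/8 − 9/2 = 99/8; t_c = (99/8)/(9/2) = 11/4
T = 2·1 + 11/4 = 19/4

t_a=1 t_c=11/4 v_peak=9/2 T=19/4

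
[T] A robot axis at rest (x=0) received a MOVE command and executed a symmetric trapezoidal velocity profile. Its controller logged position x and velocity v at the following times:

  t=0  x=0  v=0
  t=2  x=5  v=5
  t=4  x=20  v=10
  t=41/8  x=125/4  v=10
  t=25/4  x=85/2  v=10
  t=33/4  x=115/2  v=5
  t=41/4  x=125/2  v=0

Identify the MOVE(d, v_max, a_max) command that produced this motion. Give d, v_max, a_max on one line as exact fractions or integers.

d=125/2 v_max=10 a_max=5/2

final state: t=41/4, x=125/2, v=0 → d = 125/2
a_max = (5−0)/(2−0) = 5/2
max v = 10 over t∈[4,25/4] → v_max = 10
check: 10·(4+9/4) = 125/2 ✓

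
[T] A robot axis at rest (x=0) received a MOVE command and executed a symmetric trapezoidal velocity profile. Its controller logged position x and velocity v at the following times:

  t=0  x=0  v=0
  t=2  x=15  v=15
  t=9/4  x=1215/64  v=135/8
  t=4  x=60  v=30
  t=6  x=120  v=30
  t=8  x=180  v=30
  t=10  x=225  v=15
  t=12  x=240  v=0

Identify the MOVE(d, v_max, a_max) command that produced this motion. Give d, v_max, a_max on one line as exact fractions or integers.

final state: t=12, x=240, v=0 → d = 240
a_max = (15−0)/(2−0) = 15/2
max v = 30 over t∈[4,8] → v_max = 30
check: 30·(4+4) = 240 ✓

d=240 v_max=30 a_max=15/2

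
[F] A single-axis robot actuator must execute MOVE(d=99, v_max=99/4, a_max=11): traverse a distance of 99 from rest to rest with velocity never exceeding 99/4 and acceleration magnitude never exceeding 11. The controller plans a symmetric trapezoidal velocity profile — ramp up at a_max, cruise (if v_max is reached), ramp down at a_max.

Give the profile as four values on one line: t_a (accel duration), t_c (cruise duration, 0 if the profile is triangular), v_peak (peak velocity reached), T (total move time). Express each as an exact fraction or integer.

t_a=9/4 t_c=7/4 v_peak=99/4 T=25/4

vₘ²/aₘ = (99/4)²/11 = 891/16
99 ≥ 891/16 so v_max reached
t_a = (99/4)/11 = 9/4; v_peak = 99/4
d_cruise = 99 − 891/16 = 693/16; t_c = (693/16)/(99/4) = 7/4
T = 2·9/4 + 7/4 = 25/4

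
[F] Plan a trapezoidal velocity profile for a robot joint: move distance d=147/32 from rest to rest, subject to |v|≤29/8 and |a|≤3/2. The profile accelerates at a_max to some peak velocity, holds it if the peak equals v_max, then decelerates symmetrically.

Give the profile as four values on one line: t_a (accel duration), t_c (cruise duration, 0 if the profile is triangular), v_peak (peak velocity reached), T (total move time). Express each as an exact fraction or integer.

t_a=7/4 t_c=0 v_peak=21/8 T=7/2

vₘ²/aₘ = (29/8)²/(3/2) = 841/96
147/32 < 841/96 so t_c = 0
v_peak = √(147/32·3/2) = √(441/64) = 21/8
t_a = (21/8)/(3/2) = 7/4; t_c = 0
T = 2·7/4 = 7/2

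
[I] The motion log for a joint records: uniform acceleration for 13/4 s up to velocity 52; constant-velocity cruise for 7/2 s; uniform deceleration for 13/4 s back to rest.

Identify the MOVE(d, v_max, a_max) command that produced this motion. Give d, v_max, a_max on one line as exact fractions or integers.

a_max = 52/(13/4) = 16
d_a = ½·52·13/4 = 169/2; d_c = 52·7/2 = 182
d = 2·169/2 + 182 = 351
t_c = 7/2 > 0 ⇒ limit active, v_max = 52

d=351 v_max=52 a_max=16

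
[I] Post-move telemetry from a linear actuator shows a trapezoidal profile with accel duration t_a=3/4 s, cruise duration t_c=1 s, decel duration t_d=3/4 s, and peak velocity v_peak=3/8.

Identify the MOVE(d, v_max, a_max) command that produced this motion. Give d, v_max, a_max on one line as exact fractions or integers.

d=21/32 v_max=3/8 a_max=1/2

a_max = (3/8)/(3/4) = 1/2
d_a = ½·3/8·3/4 = 9/64; d_c = 3/8·1 = 3/8
d = 2·9/64 + 3/8 = 21/32
t_c = 1 > 0 ⇒ limit active, v_max = 3/8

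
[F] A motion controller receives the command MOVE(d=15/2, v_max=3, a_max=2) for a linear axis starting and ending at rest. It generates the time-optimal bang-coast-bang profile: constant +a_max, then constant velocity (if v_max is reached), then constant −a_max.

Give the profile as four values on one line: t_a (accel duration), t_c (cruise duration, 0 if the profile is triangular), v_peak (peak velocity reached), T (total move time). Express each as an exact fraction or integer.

t_a=3/2 t_c=1 v_peak=3 T=4

(v_max)²/a_max = 3²/2 = 9/2
15/2 ≥ 9/2 ⇒ cruise phase
t_a = 3/2; v_peak = 3
d_cruise = 15/2 − 9/2 = 3; t_c = 3/3 = 1
T = 2·3/2 + 1 = 4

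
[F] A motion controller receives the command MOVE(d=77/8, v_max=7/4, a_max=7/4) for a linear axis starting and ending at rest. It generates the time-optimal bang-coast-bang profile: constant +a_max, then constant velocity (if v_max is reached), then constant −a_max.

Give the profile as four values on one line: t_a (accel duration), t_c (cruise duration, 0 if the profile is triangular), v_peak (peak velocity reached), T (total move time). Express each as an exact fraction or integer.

t_a=1 t_c=9/2 v_peak=7/4 T=13/2

(v_max)²/a_max = (7/4)²/(7/4) = 7/4
77/8 ≥ 7/4 ⇒ cruise phase
t_a = (7/4)/(7/4) = 1; v_peak = 7/4
d_cruise = 77/8 − 7/4 = 63/8; t_c = (63/8)/(7/4) = 9/2
T = 2·1 + 9/2 = 13/2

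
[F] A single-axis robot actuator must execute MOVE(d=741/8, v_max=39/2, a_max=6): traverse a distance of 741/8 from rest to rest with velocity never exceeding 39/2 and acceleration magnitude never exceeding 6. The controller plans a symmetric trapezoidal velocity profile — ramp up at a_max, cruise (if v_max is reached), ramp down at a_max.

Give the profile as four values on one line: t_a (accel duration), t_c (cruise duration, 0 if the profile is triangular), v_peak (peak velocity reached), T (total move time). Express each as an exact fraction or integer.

t_a=13/4 t_c=3/2 v_peak=39/2 T=8

vₘ²/aₘ = (39/2)²/6 = 507/8
741/8 ≥ 507/8 so v_max reached
t_a = (39/2)/6 = 13/4; v_peak = 39/2
d_cruise = 741/8 − 507/8 = 117/4; t_c = (117/4)/(39/2) = 3/2
T = 2·13/4 + 3/2 = 8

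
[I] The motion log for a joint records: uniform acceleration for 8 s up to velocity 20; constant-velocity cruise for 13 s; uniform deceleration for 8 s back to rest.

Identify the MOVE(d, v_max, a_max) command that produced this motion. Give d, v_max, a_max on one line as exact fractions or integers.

d=420 v_max=20 a_max=5/2

a_max = 20/8 = 5/2
d_a = ½·20·8 = 80; d_c = 20·13 = 260
d = 2·80 + 260 = 420
t_c = 13 > 0 so v_max = 20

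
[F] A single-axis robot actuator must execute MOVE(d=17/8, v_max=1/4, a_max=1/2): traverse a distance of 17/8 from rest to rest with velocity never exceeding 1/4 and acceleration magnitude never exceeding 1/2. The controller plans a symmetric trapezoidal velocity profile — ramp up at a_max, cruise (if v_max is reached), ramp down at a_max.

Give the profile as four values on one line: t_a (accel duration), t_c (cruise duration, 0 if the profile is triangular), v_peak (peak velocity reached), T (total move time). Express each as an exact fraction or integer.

vₘ²/aₘ = (1/4)²/(1/2) = 1/8
17/8 ≥ 1/8 ⇒ cruise phase
t_a = (1/4)/(1/2) = 1/2; v_peak = 1/4
d_cruise = 17/8 − 1/8 = 2; t_c = 2/(1/4) = 8
T = 2·1/2 + 8 = 9

t_a=1/2 t_c=8 v_peak=1/4 T=9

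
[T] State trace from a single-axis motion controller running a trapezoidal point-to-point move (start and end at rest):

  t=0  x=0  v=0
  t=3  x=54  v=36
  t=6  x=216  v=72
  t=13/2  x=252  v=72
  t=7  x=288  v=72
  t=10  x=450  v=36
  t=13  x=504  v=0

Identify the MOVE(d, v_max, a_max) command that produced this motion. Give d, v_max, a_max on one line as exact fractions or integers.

final state: t=13, x=504, v=0 → d = 504
a_max = (36−0)/(3−0) = 12
max v = 72 over t∈[6,7] → v_max = 72
check: 72·(6+1) = 504 ✓

d=504 v_max=72 a_max=12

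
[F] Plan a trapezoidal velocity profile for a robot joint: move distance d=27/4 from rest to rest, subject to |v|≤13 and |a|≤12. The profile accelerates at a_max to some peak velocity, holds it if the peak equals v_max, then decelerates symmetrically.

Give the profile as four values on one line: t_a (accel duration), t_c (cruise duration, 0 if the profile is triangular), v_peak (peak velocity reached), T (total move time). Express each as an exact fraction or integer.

t_a=3/4 t_c=0 v_peak=9 T=3/2

v_max²/a_max = 13²/12 = 169/12
27/4 < 169/12 so t_c = 0
v_peak = √(27/4·12) = √81 = 9
t_a = 9/12 = 3/4; t_c = 0
T = 2·3/4 = 3/2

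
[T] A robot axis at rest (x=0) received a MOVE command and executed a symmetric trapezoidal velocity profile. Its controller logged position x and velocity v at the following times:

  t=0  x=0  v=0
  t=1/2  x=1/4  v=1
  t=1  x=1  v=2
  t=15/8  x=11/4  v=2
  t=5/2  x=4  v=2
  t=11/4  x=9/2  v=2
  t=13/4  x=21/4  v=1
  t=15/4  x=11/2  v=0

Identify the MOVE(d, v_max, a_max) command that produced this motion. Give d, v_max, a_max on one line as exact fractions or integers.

d=11/2 v_max=2 a_max=2

final state: t=15/4, x=11/2, v=0 → d = 11/2
a_max = (1−0)/(1/2−0) = 2
max v = 2 over t∈[1,11/4] → v_max = 2
check: 2·(1+7/4) = 11/2 ✓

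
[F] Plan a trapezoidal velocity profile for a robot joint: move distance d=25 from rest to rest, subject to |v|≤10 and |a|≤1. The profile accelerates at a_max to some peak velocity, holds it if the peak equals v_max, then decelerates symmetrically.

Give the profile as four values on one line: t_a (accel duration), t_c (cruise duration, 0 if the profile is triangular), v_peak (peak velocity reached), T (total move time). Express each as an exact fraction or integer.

t_a=5 t_c=0 v_peak=5 T=10

vₘ²/aₘ = 10²/1 = 100
25 < 100 → triangular
v_peak = √(25·1) = √25 = 5
t_a = 5/1 = 5; t_c = 0
T = 2·5 = 10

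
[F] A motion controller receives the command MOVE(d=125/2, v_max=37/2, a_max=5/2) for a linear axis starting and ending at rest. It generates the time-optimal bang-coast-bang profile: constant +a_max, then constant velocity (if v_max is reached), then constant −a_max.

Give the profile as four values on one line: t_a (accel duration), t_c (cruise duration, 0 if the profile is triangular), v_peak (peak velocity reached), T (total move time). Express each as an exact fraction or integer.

t_a=5 t_c=0 v_peak=25/2 T=10

vₘ²/aₘ = (37/2)²/(5/2) = 1369/10
125/2 < 1369/10 so t_c = 0
v_peak = √(125/2·5/2) = √(625/4) = 25/2
t_a = (25/2)/(5/2) = 5; t_c = 0
T = 2·5 = 10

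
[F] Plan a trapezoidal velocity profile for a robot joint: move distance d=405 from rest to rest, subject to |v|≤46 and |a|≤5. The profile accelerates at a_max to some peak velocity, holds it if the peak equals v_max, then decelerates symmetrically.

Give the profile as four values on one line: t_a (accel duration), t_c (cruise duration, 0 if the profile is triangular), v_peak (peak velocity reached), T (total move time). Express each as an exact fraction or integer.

vₘ²/aₘ = 46²/5 = 2116/5
405 < 2116/5 ⇒ no cruise
v_peak = √(405·5) = √2025 = 45
t_a = 45/5 = 9; t_c = 0
T = 2·9 = 18

t_a=9 t_c=0 v_peak=45 T=18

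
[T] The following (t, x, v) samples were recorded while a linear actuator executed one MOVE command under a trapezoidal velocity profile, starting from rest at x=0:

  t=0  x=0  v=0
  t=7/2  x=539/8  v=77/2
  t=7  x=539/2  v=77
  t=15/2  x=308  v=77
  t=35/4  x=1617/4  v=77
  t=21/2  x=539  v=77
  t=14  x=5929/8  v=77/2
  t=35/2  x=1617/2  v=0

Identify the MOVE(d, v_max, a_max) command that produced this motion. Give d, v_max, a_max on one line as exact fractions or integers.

final state: t=35/2, x=1617/2, v=0 → d = 1617/2
a_max = (77/2−0)/(7/2−0) = 11
max v = 77 over t∈[7,21/2] → v_max = 77
check: 77·(7+7/2) = 1617/2 ✓

d=1617/2 v_max=77 a_max=11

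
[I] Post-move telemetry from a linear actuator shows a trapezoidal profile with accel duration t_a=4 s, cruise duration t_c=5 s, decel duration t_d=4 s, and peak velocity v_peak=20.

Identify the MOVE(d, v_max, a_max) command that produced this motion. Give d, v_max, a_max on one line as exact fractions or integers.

a_max = 20/4 = 5
d_a = ½·20·4 = 40; d_c = 20·5 = 100
d = 2·40 + 100 = 180
t_c = 5 > 0 ⇒ limit active, v_max = 20

d=180 v_max=20 a_max=5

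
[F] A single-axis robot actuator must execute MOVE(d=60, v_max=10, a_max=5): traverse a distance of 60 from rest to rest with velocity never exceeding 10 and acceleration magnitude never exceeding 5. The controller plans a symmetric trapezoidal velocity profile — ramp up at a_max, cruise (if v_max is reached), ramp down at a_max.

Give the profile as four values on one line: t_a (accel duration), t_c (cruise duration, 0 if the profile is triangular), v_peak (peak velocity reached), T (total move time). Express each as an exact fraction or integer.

t_a=2 t_c=4 v_peak=10 T=8

v_max²/a_max = 10²/5 = 20
60 ≥ 20 ⇒ cruise phase
t_a = 10/5 = 2; v_peak = 10
d_cruise = 60 − 20 = 40; t_c = 40/10 = 4
T = 2·2 + 4 = 8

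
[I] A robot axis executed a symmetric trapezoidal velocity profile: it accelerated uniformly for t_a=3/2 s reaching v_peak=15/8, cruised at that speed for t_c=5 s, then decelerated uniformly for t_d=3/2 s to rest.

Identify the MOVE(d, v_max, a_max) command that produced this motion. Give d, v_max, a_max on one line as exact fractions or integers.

d=195/16 v_max=15/8 a_max=5/4

a_max = (15/8)/(3/2) = 5/4
d_a = ½·15/8·3/2 = 45/32; d_c = 15/8·5 = 75/8
d = 2·45/32 + 75/8 = 195/16
t_c = 5 > 0 → v_max = v_peak = 15/8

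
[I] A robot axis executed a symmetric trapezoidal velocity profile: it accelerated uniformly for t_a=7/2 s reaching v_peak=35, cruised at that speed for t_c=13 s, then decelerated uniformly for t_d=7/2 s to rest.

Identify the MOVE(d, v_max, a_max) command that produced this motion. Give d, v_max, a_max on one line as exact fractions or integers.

a_max = 35/(7/2) = 10
d_a = ½·35·7/2 = 245/4; d_c = 35·13 = 455
d = 2·245/4 + 455 = 1155/2
t_c = 13 > 0 ⇒ limit active, v_max = 35

d=1155/2 v_max=35 a_max=10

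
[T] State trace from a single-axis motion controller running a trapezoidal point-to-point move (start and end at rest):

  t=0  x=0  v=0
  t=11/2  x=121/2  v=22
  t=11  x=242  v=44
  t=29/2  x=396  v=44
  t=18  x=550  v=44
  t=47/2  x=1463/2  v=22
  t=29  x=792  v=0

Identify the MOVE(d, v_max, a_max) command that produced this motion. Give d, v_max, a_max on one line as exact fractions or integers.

final state: t=29, x=792, v=0 → d = 792
a_max = (22−0)/(11/2−0) = 4
max v = 44 over t∈[11,18] → v_max = 44
check: 44·(11+7) = 792 ✓

d=792 v_max=44 a_max=4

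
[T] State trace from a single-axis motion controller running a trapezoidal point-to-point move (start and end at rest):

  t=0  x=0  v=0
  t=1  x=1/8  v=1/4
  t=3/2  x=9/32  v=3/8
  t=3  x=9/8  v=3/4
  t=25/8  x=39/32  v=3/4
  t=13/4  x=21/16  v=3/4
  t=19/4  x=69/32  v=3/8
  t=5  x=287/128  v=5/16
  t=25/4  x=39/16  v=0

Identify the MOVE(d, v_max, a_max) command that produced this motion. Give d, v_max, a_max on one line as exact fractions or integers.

d=39/16 v_max=3/4 a_max=1/4

final state: t=25/4, x=39/16, v=0 → d = 39/16
a_max = (1/4−0)/(1−0) = 1/4
max v = 3/4 over t∈[3,13/4] → v_max = 3/4
check: 3/4·(3+1/4) = 39/16 ✓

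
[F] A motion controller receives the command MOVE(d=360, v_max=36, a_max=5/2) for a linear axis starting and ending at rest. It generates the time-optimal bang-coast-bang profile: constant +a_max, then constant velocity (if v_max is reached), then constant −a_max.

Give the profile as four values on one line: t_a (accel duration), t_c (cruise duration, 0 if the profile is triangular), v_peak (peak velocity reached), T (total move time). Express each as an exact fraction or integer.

t_a=12 t_c=0 v_peak=30 T=24

vₘ²/aₘ = 36²/(5/2) = 2592/5
360 < 2592/5 → triangular
v_peak = √(360·5/2) = √900 = 30
t_a = 30/(5/2) = 12; t_c = 0
T = 2·12 = 24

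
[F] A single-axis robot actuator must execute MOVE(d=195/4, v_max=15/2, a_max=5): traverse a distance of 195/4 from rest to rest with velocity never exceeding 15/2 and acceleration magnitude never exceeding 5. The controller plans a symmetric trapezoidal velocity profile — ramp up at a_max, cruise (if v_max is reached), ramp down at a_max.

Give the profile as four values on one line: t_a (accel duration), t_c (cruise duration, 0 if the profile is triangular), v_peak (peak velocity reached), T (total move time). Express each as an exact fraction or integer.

(v_max)²/a_max = (15/2)²/5 = 45/4
195/4 ≥ 45/4 ⇒ cruise phase
t_a = (15/2)/5 = 3/2; v_peak = 15/2
d_cruise = 195/4 − 45/4 = 75/2; t_c = (75/2)/(15/2) = 5
T = 2·3/2 + 5 = 8

t_a=3/2 t_c=5 v_peak=15/2 T=8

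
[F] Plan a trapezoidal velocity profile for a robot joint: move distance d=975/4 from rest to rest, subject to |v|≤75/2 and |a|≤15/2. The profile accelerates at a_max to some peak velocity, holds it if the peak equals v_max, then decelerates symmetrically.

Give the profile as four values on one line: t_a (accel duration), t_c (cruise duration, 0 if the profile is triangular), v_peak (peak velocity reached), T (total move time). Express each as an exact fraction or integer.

t_a=5 t_c=3/2 v_peak=75/2 T=23/2

(v_max)²/a_max = (75/2)²/(15/2) = 375/2
975/4 ≥ 375/2 ⇒ cruise phase
t_a = (75/2)/(15/2) = 5; v_peak = 75/2
d_cruise = 975/4 − 375/2 = 225/4; t_c = (225/4)/(75/2) = 3/2
T = 2·5 + 3/2 = 23/2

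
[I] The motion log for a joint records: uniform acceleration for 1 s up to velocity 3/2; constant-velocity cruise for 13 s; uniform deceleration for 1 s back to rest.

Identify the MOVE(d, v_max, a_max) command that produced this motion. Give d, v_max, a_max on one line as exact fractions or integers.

a_max = (3/2)/1 = 3/2
d_a = ½·3/2·1 = 3/4; d_c = 3/2·13 = 39/2
d = 2·3/4 + 39/2 = 21
t_c = 13 > 0 ⇒ limit active, v_max = 3/2

d=21 v_max=3/2 a_max=3/2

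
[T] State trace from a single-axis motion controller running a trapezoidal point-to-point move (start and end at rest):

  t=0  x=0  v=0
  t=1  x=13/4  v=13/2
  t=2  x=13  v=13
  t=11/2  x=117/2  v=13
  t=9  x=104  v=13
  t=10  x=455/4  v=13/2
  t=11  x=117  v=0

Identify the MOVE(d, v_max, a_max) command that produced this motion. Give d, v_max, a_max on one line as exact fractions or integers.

d=117 v_max=13 a_max=13/2

final state: t=11, x=117, v=0 → d = 117
a_max = (13/2−0)/(1−0) = 13/2
max v = 13 over t∈[2,9] → v_max = 13
check: 13·(2+7) = 117 ✓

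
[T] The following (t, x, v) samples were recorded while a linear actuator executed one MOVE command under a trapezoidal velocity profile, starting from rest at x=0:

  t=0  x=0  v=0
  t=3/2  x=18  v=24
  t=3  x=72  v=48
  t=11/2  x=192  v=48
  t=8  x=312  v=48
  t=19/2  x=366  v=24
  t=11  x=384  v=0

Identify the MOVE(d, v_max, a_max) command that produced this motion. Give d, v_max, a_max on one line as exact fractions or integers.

d=384 v_max=48 a_max=16

final state: t=11, x=384, v=0 → d = 384
a_max = (24−0)/(3/2−0) = 16
max v = 48 over t∈[3,8] → v_max = 48
check: 48·(3+5) = 384 ✓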